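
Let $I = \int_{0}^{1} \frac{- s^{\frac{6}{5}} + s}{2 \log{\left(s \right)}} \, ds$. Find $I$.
$- \log{\left(11 \right)} + \frac{\log{\left(110 \right)}}{2}$

Consider the one-parameter family: let $I(a) = \int_{0}^{1} \frac{- s^{\frac{6}{5}} + s^{a}}{2 \log{\left(s \right)}} \, ds$.

Since $\dfrac{\partial}{\partial a}\,s^{a} = s^{a} \ln s$, the $\ln s$ in the denominator cancels and
$$\frac{dI}{da} = \int_{0}^{1} \frac{1}{2} s^{a} \, ds = \frac{1}{2} \left[\frac{s^{a+1}}{a+1}\right]_0^1 = \frac{1}{2 \left(a + 1\right)}.$$

Integrating with respect to $a$ gives $I(a) = \log{\left(\frac{\sqrt{55} \sqrt{a + 1}}{11} \right)} + C$.

At $a = \frac{6}{5}$ the integrand is identically $0$, so $I(\frac{6}{5}) = 0$. The closed form gives $0$, hence $C = 0$.

Setting $a = 1$:
$$I = - \log{\left(11 \right)} + \frac{\log{\left(110 \right)}}{2}.$$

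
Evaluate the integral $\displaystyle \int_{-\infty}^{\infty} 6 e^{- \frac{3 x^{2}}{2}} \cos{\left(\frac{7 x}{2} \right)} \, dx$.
$\frac{2 \sqrt{6} \sqrt{\pi}}{e^{\frac{49}{24}}}$

Let $b$ denote the cosine frequency and define $I(b) = \int_{-\infty}^{\infty} 6 e^{- \frac{3 x^{2}}{2}} \cos{\left(b x \right)} \, dx$.

Differentiating under the integral sign,
$$I'(b) = \int_{-\infty}^{\infty} - 6 x e^{- \frac{3 x^{2}}{2}} \sin{\left(b x \right)} \, dx.$$

Integrate $\int_{-\infty}^{\infty} x \sin(b x)\, e^{- \frac{3 x^{2}}{2}}\, dx$ by parts with $u = \sin(b x)$ and $dv = x\, e^{- \frac{3 x^{2}}{2}}\, dx$, giving $v = - \frac{e^{- \frac{3 x^{2}}{2}}}{3}$. The boundary term vanishes and
$$\int_{-\infty}^{\infty} x \sin(b x)\, e^{- \frac{3 x^{2}}{2}}\, dx = \frac{b}{3} \int_{-\infty}^{\infty} \cos(b x)\, e^{- \frac{3 x^{2}}{2}}\, dx,$$
so $I'(b) = - \frac{b}{3}\, I(b)$.

This is a separable first-order ODE; solving with the initial condition $I(0) = \int_{-\infty}^{\infty} 6 e^{- \frac{3 x^{2}}{2}}\,dx = 2 \sqrt{6} \sqrt{\pi}$ gives
$$I(b) = 2 \sqrt{6} \sqrt{\pi} e^{- \frac{b^{2}}{6}}.$$

Setting $b = \frac{7}{2}$:
$$I = \frac{2 \sqrt{6} \sqrt{\pi}}{e^{\frac{49}{24}}}.$$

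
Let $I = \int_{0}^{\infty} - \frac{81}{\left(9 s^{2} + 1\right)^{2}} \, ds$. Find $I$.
$- \frac{27 \pi}{4}$

Begin with the known result
$$J(a) = \int_{0}^{\infty} - \frac{1}{a^{2} + s^{2}} \, ds = - \frac{\pi}{2 a}.$$

Differentiating under the integral sign with respect to $a$,
$$\frac{dJ}{da} = \int_{0}^{\infty} \frac{2 a}{\left(a^{2} + s^{2}\right)^{2}} \, ds = \frac{\pi}{2 a^{2}},$$
so $\int_{0}^{\infty} - \frac{1}{\left(a^{2} + s^{2}\right)^{2}} \, ds = - \frac{\pi}{4 a^{3}}$.

Setting $a = \frac{1}{3}$:
$$I = - \frac{27 \pi}{4}.$$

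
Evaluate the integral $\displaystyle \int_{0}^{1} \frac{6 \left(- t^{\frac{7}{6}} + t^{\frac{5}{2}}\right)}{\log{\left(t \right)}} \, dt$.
$\log{\left(\frac{85766121}{4826809} \right)}$

Replace the exponent $\frac{5}{2}$ by a parameter $a$: let $I(a) = \int_{0}^{1} \frac{6 \left(- t^{\frac{7}{6}} + t^{a}\right)}{\log{\left(t \right)}} \, dt$.

Since $\dfrac{\partial}{\partial a}\,t^{a} = t^{a} \ln t$, the $\ln t$ in the denominator cancels and
$$\frac{dI}{da} = \int_{0}^{1} 6 t^{a} \, dt = 6 \left[\frac{t^{a+1}}{a+1}\right]_0^1 = \frac{6}{a + 1}.$$

Integrating with respect to $a$ gives $I(a) = \log{\left(\frac{46656 \left(a + 1\right)^{6}}{4826809} \right)} + C$.

At $a = \frac{7}{6}$ the integrand is identically $0$, so $I(\frac{7}{6}) = 0$. The closed form gives $0$, hence $C = 0$.

Setting $a = \frac{5}{2}$:
$$I = \log{\left(\frac{85766121}{4826809} \right)}.$$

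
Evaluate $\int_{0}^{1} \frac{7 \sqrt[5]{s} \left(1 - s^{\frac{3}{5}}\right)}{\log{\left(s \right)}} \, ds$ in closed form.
$- \log{\left(\frac{2187}{128} \right)}$

Consider the one-parameter family: let $I(a) = \int_{0}^{1} \frac{7 \left(\sqrt[5]{s} - s^{a}\right)}{\log{\left(s \right)}} \, ds$.

Since $\dfrac{\partial}{\partial a}\,s^{a} = s^{a} \ln s$, the $\ln s$ in the denominator cancels and
$$\frac{dI}{da} = \int_{0}^{1} -7 s^{a} \, ds = -7 \left[\frac{s^{a+1}}{a+1}\right]_0^1 = - \frac{7}{a + 1}.$$

Integrating with respect to $a$ gives $I(a) = - \log{\left(\frac{78125 \left(a + 1\right)^{7}}{279936} \right)} + C$.

At $a = \frac{1}{5}$ the integrand is identically $0$, so $I(\frac{1}{5}) = 0$. The closed form gives $0$, hence $C = 0$.

Setting $a = \frac{4}{5}$:
$$I = - \log{\left(\frac{2187}{128} \right)}.$$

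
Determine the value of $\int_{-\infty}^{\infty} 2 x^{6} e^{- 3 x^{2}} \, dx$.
$\frac{5 \sqrt{3} \sqrt{\pi}}{108}$

Begin with the known integral
$$J(a) = \int_{-\infty}^{\infty} 2 e^{- a x^{2}} \, dx = \frac{2 \sqrt{\pi}}{\sqrt{a}}.$$

Differentiating under the integral sign brings down a factor of $(-x^2)$:
$$\frac{dJ}{da} = \int_{-\infty}^{\infty} - 2 x^{2} e^{- a x^{2}} \, dx = - \frac{\sqrt{\pi}}{a^{\frac{3}{2}}}.$$

Repeating $3$ times in total — each differentiation brings down another $(-x^2)$ — gives
$$\frac{d^{3}J}{da^{3}} = \int_{-\infty}^{\infty} - 2 x^{6} e^{- a x^{2}} \, dx = - \frac{15 \sqrt{\pi}}{4 a^{\frac{7}{2}}},$$
and the integrand here is $(-1)^{3}$ times the target integrand, so $I = (-1)^{3}\,\frac{d^{3}J}{da^{3}} = \frac{15 \sqrt{\pi}}{4 a^{\frac{7}{2}}}$.

Setting $a = 3$:
$$I = \frac{5 \sqrt{3} \sqrt{\pi}}{108}.$$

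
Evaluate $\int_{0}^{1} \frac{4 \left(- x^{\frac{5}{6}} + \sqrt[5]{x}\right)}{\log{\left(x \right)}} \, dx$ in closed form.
$\log{\left(\frac{1679616}{9150625} \right)}$

Consider the one-parameter family: let $I(a) = \int_{0}^{1} \frac{4 \left(- x^{\frac{5}{6}} + x^{a}\right)}{\log{\left(x \right)}} \, dx$.

Since $\dfrac{\partial}{\partial a}\,x^{a} = x^{a} \ln x$, the $\ln x$ in the denominator cancels and
$$\frac{dI}{da} = \int_{0}^{1} 4 x^{a} \, dx = 4 \left[\frac{x^{a+1}}{a+1}\right]_0^1 = \frac{4}{a + 1}.$$

Integrating with respect to $a$ gives $I(a) = \log{\left(\frac{1296 \left(a + 1\right)^{4}}{14641} \right)} + C$.

At $a = \frac{5}{6}$ the integrand is identically $0$, so $I(\frac{5}{6}) = 0$. The closed form gives $0$, hence $C = 0$.

Setting $a = \frac{1}{5}$:
$$I = \log{\left(\frac{1679616}{9150625} \right)}.$$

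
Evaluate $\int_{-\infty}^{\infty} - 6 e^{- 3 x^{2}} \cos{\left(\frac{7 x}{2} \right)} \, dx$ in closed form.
$- \frac{2 \sqrt{3} \sqrt{\pi}}{e^{\frac{49}{48}}}$

Define $I(b) = \int_{-\infty}^{\infty} - 6 e^{- 3 x^{2}} \cos{\left(b x \right)} \, dx$.

Differentiating under the integral sign,
$$I'(b) = \int_{-\infty}^{\infty} 6 x e^{- 3 x^{2}} \sin{\left(b x \right)} \, dx.$$

Integrate $\int_{-\infty}^{\infty} x \sin(b x)\, e^{- 3 x^{2}}\, dx$ by parts with $u = \sin(b x)$ and $dv = x\, e^{- 3 x^{2}}\, dx$, giving $v = - \frac{e^{- 3 x^{2}}}{6}$. The boundary term vanishes and
$$\int_{-\infty}^{\infty} x \sin(b x)\, e^{- 3 x^{2}}\, dx = \frac{b}{6} \int_{-\infty}^{\infty} \cos(b x)\, e^{- 3 x^{2}}\, dx,$$
so $I'(b) = - \frac{b}{6}\, I(b)$.

This is a separable first-order ODE; solving with the initial condition $I(0) = \int_{-\infty}^{\infty} - 6 e^{- 3 x^{2}}\,dx = - 2 \sqrt{3} \sqrt{\pi}$ gives
$$I(b) = - 2 \sqrt{3} \sqrt{\pi} e^{- \frac{b^{2}}{12}}.$$

Setting $b = \frac{7}{2}$:
$$I = - \frac{2 \sqrt{3} \sqrt{\pi}}{e^{\frac{49}{48}}}.$$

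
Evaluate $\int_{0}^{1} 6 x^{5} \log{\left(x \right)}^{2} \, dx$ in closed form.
$\frac{1}{18}$

Consider the simpler parametrised integral
$$J(a) = \int_{0}^{1} 6 x^{a} \, dx = \frac{6}{a + 1}.$$

Differentiating under the integral sign brings down a factor of $\ln x$:
$$\frac{dJ}{da} = \int_{0}^{1} 6 x^{a} \log{\left(x \right)} \, dx = - \frac{6}{\left(a + 1\right)^{2}}.$$

Repeating twice in total — each differentiation brings down another $\ln x$ — gives
$$\frac{d^{2}J}{da^{2}} = \int_{0}^{1} 6 x^{a} \log{\left(x \right)}^{2} \, dx = \frac{12}{\left(a + 1\right)^{3}},$$
and the integrand here is exactly the target integrand, so $I = \frac{12}{\left(a + 1\right)^{3}}$.

Setting $a = 5$:
$$I = \frac{1}{18}.$$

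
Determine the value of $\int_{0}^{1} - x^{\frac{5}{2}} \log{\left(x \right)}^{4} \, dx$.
$- \frac{768}{16807}$

Consider the simpler parametrised integral
$$J(a) = \int_{0}^{1} - x^{a} \, dx = - \frac{1}{a + 1}.$$

Differentiating under the integral sign brings down a factor of $\ln x$:
$$\frac{dJ}{da} = \int_{0}^{1} - x^{a} \log{\left(x \right)} \, dx = \frac{1}{\left(a + 1\right)^{2}}.$$

Repeating $4$ times in total — each differentiation brings down another $\ln x$ — gives
$$\frac{d^{4}J}{da^{4}} = \int_{0}^{1} - x^{a} \log{\left(x \right)}^{4} \, dx = - \frac{24}{\left(a + 1\right)^{5}},$$
and the integrand here is exactly the target integrand, so $I = - \frac{24}{\left(a + 1\right)^{5}}$.

Setting $a = \frac{5}{2}$:
$$I = - \frac{768}{16807}.$$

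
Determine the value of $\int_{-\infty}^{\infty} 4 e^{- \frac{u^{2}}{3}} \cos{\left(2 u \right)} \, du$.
$\frac{4 \sqrt{3} \sqrt{\pi}}{e^{3}}$

Let $b$ denote the cosine frequency and define $I(b) = \int_{-\infty}^{\infty} 4 e^{- \frac{u^{2}}{3}} \cos{\left(b u \right)} \, du$.

Differentiating under the integral sign,
$$I'(b) = \int_{-\infty}^{\infty} - 4 u e^{- \frac{u^{2}}{3}} \sin{\left(b u \right)} \, du.$$

Integrate $\int_{-\infty}^{\infty} u \sin(b u)\, e^{- \frac{u^{2}}{3}}\, du$ by parts with $w = \sin(b u)$ and $dv = u\, e^{- \frac{u^{2}}{3}}\, du$, giving $v = - \frac{3 e^{- \frac{u^{2}}{3}}}{2}$. The boundary term vanishes and
$$\int_{-\infty}^{\infty} u \sin(b u)\, e^{- \frac{u^{2}}{3}}\, du = \frac{3 b}{2} \int_{-\infty}^{\infty} \cos(b u)\, e^{- \frac{u^{2}}{3}}\, du,$$
so $I'(b) = - \frac{3 b}{2}\, I(b)$.

This is a separable first-order ODE; solving with the initial condition $I(0) = \int_{-\infty}^{\infty} 4 e^{- \frac{u^{2}}{3}}\,du = 4 \sqrt{3} \sqrt{\pi}$ gives
$$I(b) = 4 \sqrt{3} \sqrt{\pi} e^{- \frac{3 b^{2}}{4}}.$$

Setting $b = 2$:
$$I = \frac{4 \sqrt{3} \sqrt{\pi}}{e^{3}}.$$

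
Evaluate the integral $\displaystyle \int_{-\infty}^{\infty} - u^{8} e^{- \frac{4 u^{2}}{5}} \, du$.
$- \frac{65625 \sqrt{5} \sqrt{\pi}}{8192}$

Consider the simpler parametrised integral
$$J(a) = \int_{-\infty}^{\infty} - e^{- a u^{2}} \, du = - \frac{\sqrt{\pi}}{\sqrt{a}}.$$

Differentiating under the integral sign brings down a factor of $(-u^2)$:
$$\frac{dJ}{da} = \int_{-\infty}^{\infty} u^{2} e^{- a u^{2}} \, du = \frac{\sqrt{\pi}}{2 a^{\frac{3}{2}}}.$$

Repeating $4$ times in total — each differentiation brings down another $(-u^2)$ — gives
$$\frac{d^{4}J}{da^{4}} = \int_{-\infty}^{\infty} - u^{8} e^{- a u^{2}} \, du = - \frac{105 \sqrt{\pi}}{16 a^{\frac{9}{2}}},$$
and the integrand here is exactly the target integrand, so $I = - \frac{105 \sqrt{\pi}}{16 a^{\frac{9}{2}}}$.

Setting $a = \frac{4}{5}$:
$$I = - \frac{65625 \sqrt{5} \sqrt{\pi}}{8192}.$$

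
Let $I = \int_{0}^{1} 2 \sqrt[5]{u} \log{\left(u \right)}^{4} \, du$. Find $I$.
$\frac{3125}{162}$

Start from the elementary integral
$$J(a) = \int_{0}^{1} 2 u^{a} \, du = \frac{2}{a + 1}.$$

Differentiating under the integral sign brings down a factor of $\ln u$:
$$\frac{dJ}{da} = \int_{0}^{1} 2 u^{a} \log{\left(u \right)} \, du = - \frac{2}{\left(a + 1\right)^{2}}.$$

Repeating $4$ times in total — each differentiation brings down another $\ln u$ — gives
$$\frac{d^{4}J}{da^{4}} = \int_{0}^{1} 2 u^{a} \log{\left(u \right)}^{4} \, du = \frac{48}{\left(a + 1\right)^{5}},$$
and the integrand here is exactly the target integrand, so $I = \frac{48}{\left(a + 1\right)^{5}}$.

Setting $a = \frac{1}{5}$:
$$I = \frac{3125}{162}.$$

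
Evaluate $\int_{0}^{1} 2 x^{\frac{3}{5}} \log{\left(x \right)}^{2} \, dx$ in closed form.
$\frac{125}{128}$

Begin with the known integral
$$J(a) = \int_{0}^{1} 2 x^{a} \, dx = \frac{2}{a + 1}.$$

Differentiating under the integral sign brings down a factor of $\ln x$:
$$\frac{dJ}{da} = \int_{0}^{1} 2 x^{a} \log{\left(x \right)} \, dx = - \frac{2}{\left(a + 1\right)^{2}}.$$

Repeating twice in total — each differentiation brings down another $\ln x$ — gives
$$\frac{d^{2}J}{da^{2}} = \int_{0}^{1} 2 x^{a} \log{\left(x \right)}^{2} \, dx = \frac{4}{\left(a + 1\right)^{3}},$$
and the integrand here is exactly the target integrand, so $I = \frac{4}{\left(a + 1\right)^{3}}$.

Setting $a = \frac{3}{5}$:
$$I = \frac{125}{128}.$$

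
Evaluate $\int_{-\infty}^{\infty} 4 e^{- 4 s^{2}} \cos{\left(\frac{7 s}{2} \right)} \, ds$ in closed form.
$\frac{2 \sqrt{\pi}}{e^{\frac{49}{64}}}$

Treat the cosine frequency as a parameter and define $I(b) = \int_{-\infty}^{\infty} 4 e^{- 4 s^{2}} \cos{\left(b s \right)} \, ds$.

Differentiating under the integral sign,
$$I'(b) = \int_{-\infty}^{\infty} - 4 s e^{- 4 s^{2}} \sin{\left(b s \right)} \, ds.$$

Integrate $\int_{-\infty}^{\infty} s \sin(b s)\, e^{- 4 s^{2}}\, ds$ by parts with $u = \sin(b s)$ and $dv = s\, e^{- 4 s^{2}}\, ds$, giving $v = - \frac{e^{- 4 s^{2}}}{8}$. The boundary term vanishes and
$$\int_{-\infty}^{\infty} s \sin(b s)\, e^{- 4 s^{2}}\, ds = \frac{b}{8} \int_{-\infty}^{\infty} \cos(b s)\, e^{- 4 s^{2}}\, ds,$$
so $I'(b) = - \frac{b}{8}\, I(b)$.

This is a separable first-order ODE; solving with the initial condition $I(0) = \int_{-\infty}^{\infty} 4 e^{- 4 s^{2}}\,ds = 2 \sqrt{\pi}$ gives
$$I(b) = 2 \sqrt{\pi} e^{- \frac{b^{2}}{16}}.$$

Setting $b = \frac{7}{2}$:
$$I = \frac{2 \sqrt{\pi}}{e^{\frac{49}{64}}}.$$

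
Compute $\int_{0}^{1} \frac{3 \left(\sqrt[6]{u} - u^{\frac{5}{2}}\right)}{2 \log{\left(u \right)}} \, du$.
$- \frac{3 \log{\left(3 \right)}}{2}$

Replace the exponent $\frac{1}{6}$ by a parameter $a$: let $I(a) = \int_{0}^{1} \frac{3 \left(- u^{\frac{5}{2}} + u^{a}\right)}{2 \log{\left(u \right)}} \, du$.

Since $\dfrac{\partial}{\partial a}\,u^{a} = u^{a} \ln u$, the $\ln u$ in the denominator cancels and
$$\frac{dI}{da} = \int_{0}^{1} \frac{3}{2} u^{a} \, du = \frac{3}{2} \left[\frac{u^{a+1}}{a+1}\right]_0^1 = \frac{3}{2 \left(a + 1\right)}.$$

Integrating with respect to $a$ gives $I(a) = \log{\left(\frac{2 \sqrt{14} \left(a + 1\right)^{\frac{3}{2}}}{49} \right)} + C$.

At $a = \frac{5}{2}$ the integrand is identically $0$, so $I(\frac{5}{2}) = 0$. The closed form gives $0$, hence $C = 0$.

Setting $a = \frac{1}{6}$:
$$I = - \frac{3 \log{\left(3 \right)}}{2}.$$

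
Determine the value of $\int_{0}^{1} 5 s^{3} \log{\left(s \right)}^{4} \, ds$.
$\frac{15}{128}$

Consider the simpler parametrised integral
$$J(a) = \int_{0}^{1} 5 s^{a} \, ds = \frac{5}{a + 1}.$$

Differentiating under the integral sign brings down a factor of $\ln s$:
$$\frac{dJ}{da} = \int_{0}^{1} 5 s^{a} \log{\left(s \right)} \, ds = - \frac{5}{\left(a + 1\right)^{2}}.$$

Repeating $4$ times in total — each differentiation brings down another $\ln s$ — gives
$$\frac{d^{4}J}{da^{4}} = \int_{0}^{1} 5 s^{a} \log{\left(s \right)}^{4} \, ds = \frac{120}{\left(a + 1\right)^{5}},$$
and the integrand here is exactly the target integrand, so $I = \frac{120}{\left(a + 1\right)^{5}}$.

Setting $a = 3$:
$$I = \frac{15}{128}.$$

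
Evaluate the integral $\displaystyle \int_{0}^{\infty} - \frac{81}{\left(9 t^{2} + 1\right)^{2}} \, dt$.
$- \frac{27 \pi}{4}$

Begin with the known result
$$J(a) = \int_{0}^{\infty} - \frac{1}{a^{2} + t^{2}} \, dt = - \frac{\pi}{2 a}.$$

Differentiating under the integral sign with respect to $a$,
$$\frac{dJ}{da} = \int_{0}^{\infty} \frac{2 a}{\left(a^{2} + t^{2}\right)^{2}} \, dt = \frac{\pi}{2 a^{2}},$$
so $\int_{0}^{\infty} - \frac{1}{\left(a^{2} + t^{2}\right)^{2}} \, dt = - \frac{\pi}{4 a^{3}}$.

Setting $a = \frac{1}{3}$:
$$I = - \frac{27 \pi}{4}.$$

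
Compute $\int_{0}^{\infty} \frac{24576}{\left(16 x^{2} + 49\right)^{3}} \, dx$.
$\frac{1152 \pi}{16807}$

Start from the standard arctangent integral
$$J(a) = \int_{0}^{\infty} \frac{6}{a^{2} + x^{2}} \, dx = \frac{3 \pi}{a}.$$

Differentiating under the integral sign with respect to $a$,
$$\frac{dJ}{da} = \int_{0}^{\infty} - \frac{12 a}{\left(a^{2} + x^{2}\right)^{2}} \, dx = - \frac{3 \pi}{a^{2}},$$
so $\int_{0}^{\infty} \frac{6}{\left(a^{2} + x^{2}\right)^{2}} \, dx = \frac{3 \pi}{2 a^{3}}$.

Repeating — each differentiation of $1/(x^2+a^2)^j$ produces $-2ja/(x^2+a^2)^{j+1}$ — and dividing through by $-2ja$ at each step yields, after $2$ differentiations in total,
$$\int_{0}^{\infty} \frac{6}{\left(a^{2} + x^{2}\right)^{3}} \, dx = \frac{9 \pi}{8 a^{5}}.$$

Setting $a = \frac{7}{4}$:
$$I = \frac{1152 \pi}{16807}.$$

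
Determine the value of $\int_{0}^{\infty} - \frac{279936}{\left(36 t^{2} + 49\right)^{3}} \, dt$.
$- \frac{8748 \pi}{16807}$

Begin with the known result
$$J(a) = \int_{0}^{\infty} - \frac{6}{a^{2} + t^{2}} \, dt = - \frac{3 \pi}{a}.$$

Differentiating under the integral sign with respect to $a$,
$$\frac{dJ}{da} = \int_{0}^{\infty} \frac{12 a}{\left(a^{2} + t^{2}\right)^{2}} \, dt = \frac{3 \pi}{a^{2}},$$
so $\int_{0}^{\infty} - \frac{6}{\left(a^{2} + t^{2}\right)^{2}} \, dt = - \frac{3 \pi}{2 a^{3}}$.

Repeating — each differentiation of $1/(t^2+a^2)^j$ produces $-2ja/(t^2+a^2)^{j+1}$ — and dividing through by $-2ja$ at each step yields, after $2$ differentiations in total,
$$\int_{0}^{\infty} - \frac{6}{\left(a^{2} + t^{2}\right)^{3}} \, dt = - \frac{9 \pi}{8 a^{5}}.$$

Setting $a = \frac{7}{6}$:
$$I = - \frac{8748 \pi}{16807}.$$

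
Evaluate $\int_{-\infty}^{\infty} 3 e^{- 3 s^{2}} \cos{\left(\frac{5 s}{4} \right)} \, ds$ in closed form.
$\frac{\sqrt{3} \sqrt{\pi}}{e^{\frac{25}{192}}}$

Let $b$ denote the cosine frequency and define $I(b) = \int_{-\infty}^{\infty} 3 e^{- 3 s^{2}} \cos{\left(b s \right)} \, ds$.

Differentiating under the integral sign,
$$I'(b) = \int_{-\infty}^{\infty} - 3 s e^{- 3 s^{2}} \sin{\left(b s \right)} \, ds.$$

Integrate $\int_{-\infty}^{\infty} s \sin(b s)\, e^{- 3 s^{2}}\, ds$ by parts with $u = \sin(b s)$ and $dv = s\, e^{- 3 s^{2}}\, ds$, giving $v = - \frac{e^{- 3 s^{2}}}{6}$. The boundary term vanishes and
$$\int_{-\infty}^{\infty} s \sin(b s)\, e^{- 3 s^{2}}\, ds = \frac{b}{6} \int_{-\infty}^{\infty} \cos(b s)\, e^{- 3 s^{2}}\, ds,$$
so $I'(b) = - \frac{b}{6}\, I(b)$.

This is a separable first-order ODE; solving with the initial condition $I(0) = \int_{-\infty}^{\infty} 3 e^{- 3 s^{2}}\,ds = \sqrt{3} \sqrt{\pi}$ gives
$$I(b) = \sqrt{3} \sqrt{\pi} e^{- \frac{b^{2}}{12}}.$$

Setting $b = \frac{5}{4}$:
$$I = \frac{\sqrt{3} \sqrt{\pi}}{e^{\frac{25}{192}}}.$$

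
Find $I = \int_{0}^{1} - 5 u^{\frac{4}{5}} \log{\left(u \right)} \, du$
$\frac{125}{81}$

Begin with the known integral
$$J(a) = \int_{0}^{1} - 5 u^{a} \, du = - \frac{5}{a + 1}.$$

Differentiating under the integral sign brings down a factor of $\ln u$:
$$\frac{dJ}{da} = \int_{0}^{1} - 5 u^{a} \log{\left(u \right)} \, du = \frac{5}{\left(a + 1\right)^{2}}.$$

The integral on the left is $I$, so $I = \frac{5}{\left(a + 1\right)^{2}}$.

Setting $a = \frac{4}{5}$:
$$I = \frac{125}{81}.$$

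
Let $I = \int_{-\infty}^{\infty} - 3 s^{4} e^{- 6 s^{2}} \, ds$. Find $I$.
$- \frac{\sqrt{6} \sqrt{\pi}}{96}$

Consider the simpler parametrised integral
$$J(a) = \int_{-\infty}^{\infty} - 3 e^{- a s^{2}} \, ds = - \frac{3 \sqrt{\pi}}{\sqrt{a}}.$$

Differentiating under the integral sign brings down a factor of $(-s^2)$:
$$\frac{dJ}{da} = \int_{-\infty}^{\infty} 3 s^{2} e^{- a s^{2}} \, ds = \frac{3 \sqrt{\pi}}{2 a^{\frac{3}{2}}}.$$

Repeating twice in total — each differentiation brings down another $(-s^2)$ — gives
$$\frac{d^{2}J}{da^{2}} = \int_{-\infty}^{\infty} - 3 s^{4} e^{- a s^{2}} \, ds = - \frac{9 \sqrt{\pi}}{4 a^{\frac{5}{2}}},$$
and the integrand here is exactly the target integrand, so $I = - \frac{9 \sqrt{\pi}}{4 a^{\frac{5}{2}}}$.

Setting $a = 6$:
$$I = - \frac{\sqrt{6} \sqrt{\pi}}{96}.$$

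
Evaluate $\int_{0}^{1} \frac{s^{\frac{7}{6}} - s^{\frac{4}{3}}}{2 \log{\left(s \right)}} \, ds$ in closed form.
$\log{\left(\frac{\sqrt{182}}{14} \right)}$

Consider the one-parameter family: let $I(a) = \int_{0}^{1} \frac{s^{\frac{7}{6}} - s^{a}}{2 \log{\left(s \right)}} \, ds$.

Since $\dfrac{\partial}{\partial a}\,s^{a} = s^{a} \ln s$, the $\ln s$ in the denominator cancels and
$$\frac{dI}{da} = \int_{0}^{1} - \frac{1}{2} s^{a} \, ds = - \frac{1}{2} \left[\frac{s^{a+1}}{a+1}\right]_0^1 = - \frac{1}{2 a + 2}.$$

Integrating with respect to $a$ gives $I(a) = - \frac{\log{\left(a + 1 \right)}}{2} - \frac{\log{\left(6 \right)}}{2} + \frac{\log{\left(13 \right)}}{2} + C$.

At $a = \frac{7}{6}$ the integrand is identically $0$, so $I(\frac{7}{6}) = 0$. The closed form gives $0$, hence $C = 0$.

Setting $a = \frac{4}{3}$:
$$I = \log{\left(\frac{\sqrt{182}}{14} \right)}.$$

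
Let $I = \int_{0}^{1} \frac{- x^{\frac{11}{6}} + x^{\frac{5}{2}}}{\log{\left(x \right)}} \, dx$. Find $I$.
$\log{\left(\frac{21}{17} \right)}$

Replace the exponent $\frac{5}{2}$ by a parameter $a$: let $I(a) = \int_{0}^{1} \frac{- x^{\frac{11}{6}} + x^{a}}{\log{\left(x \right)}} \, dx$.

Since $\dfrac{\partial}{\partial a}\,x^{a} = x^{a} \ln x$, the $\ln x$ in the denominator cancels and
$$\frac{dI}{da} = \int_{0}^{1} x^{a} \, dx = \left[\frac{x^{a+1}}{a+1}\right]_0^1 = \frac{1}{a + 1}.$$

Integrating with respect to $a$ gives $I(a) = \log{\left(\frac{6 a}{17} + \frac{6}{17} \right)} + C$.

At $a = \frac{11}{6}$ the integrand is identically $0$, so $I(\frac{11}{6}) = 0$. The closed form gives $0$, hence $C = 0$.

Setting $a = \frac{5}{2}$:
$$I = \log{\left(\frac{21}{17} \right)}.$$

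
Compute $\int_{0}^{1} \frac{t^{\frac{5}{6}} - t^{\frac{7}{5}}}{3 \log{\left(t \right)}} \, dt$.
$- \log{\left(6 \right)} + \frac{\log{\left(165 \right)}}{3}$

Consider the one-parameter family: let $I(a) = \int_{0}^{1} \frac{- t^{\frac{7}{5}} + t^{a}}{3 \log{\left(t \right)}} \, dt$.

Since $\dfrac{\partial}{\partial a}\,t^{a} = t^{a} \ln t$, the $\ln t$ in the denominator cancels and
$$\frac{dI}{da} = \int_{0}^{1} \frac{1}{3} t^{a} \, dt = \frac{1}{3} \left[\frac{t^{a+1}}{a+1}\right]_0^1 = \frac{1}{3 \left(a + 1\right)}.$$

Integrating with respect to $a$ gives $I(a) = \log{\left(\frac{\sqrt[3]{90} \sqrt[3]{a + 1}}{6} \right)} + C$.

At $a = \frac{7}{5}$ the integrand is identically $0$, so $I(\frac{7}{5}) = 0$. The closed form gives $0$, hence $C = 0$.

Setting $a = \frac{5}{6}$:
$$I = - \log{\left(6 \right)} + \frac{\log{\left(165 \right)}}{3}.$$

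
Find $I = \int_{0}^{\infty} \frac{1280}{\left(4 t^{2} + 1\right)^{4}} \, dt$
$100 \pi$

Recall the elementary integral
$$J(a) = \int_{0}^{\infty} \frac{5}{a^{2} + t^{2}} \, dt = \frac{5 \pi}{2 a}.$$

Differentiating under the integral sign with respect to $a$,
$$\frac{dJ}{da} = \int_{0}^{\infty} - \frac{10 a}{\left(a^{2} + t^{2}\right)^{2}} \, dt = - \frac{5 \pi}{2 a^{2}},$$
so $\int_{0}^{\infty} \frac{5}{\left(a^{2} + t^{2}\right)^{2}} \, dt = \frac{5 \pi}{4 a^{3}}$.

Repeating — each differentiation of $1/(t^2+a^2)^j$ produces $-2ja/(t^2+a^2)^{j+1}$ — and dividing through by $-2ja$ at each step yields, after $3$ differentiations in total,
$$\int_{0}^{\infty} \frac{5}{\left(a^{2} + t^{2}\right)^{4}} \, dt = \frac{25 \pi}{32 a^{7}}.$$

Setting $a = \frac{1}{2}$:
$$I = 100 \pi.$$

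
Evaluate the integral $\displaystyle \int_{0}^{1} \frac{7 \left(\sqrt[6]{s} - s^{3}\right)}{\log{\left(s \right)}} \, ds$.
$\log{\left(\frac{823543}{4586471424} \right)}$

Replace the exponent $\frac{1}{6}$ by a parameter $a$: let $I(a) = \int_{0}^{1} \frac{7 \left(- s^{3} + s^{a}\right)}{\log{\left(s \right)}} \, ds$.

Since $\dfrac{\partial}{\partial a}\,s^{a} = s^{a} \ln s$, the $\ln s$ in the denominator cancels and
$$\frac{dI}{da} = \int_{0}^{1} 7 s^{a} \, ds = 7 \left[\frac{s^{a+1}}{a+1}\right]_0^1 = \frac{7}{a + 1}.$$

Integrating with respect to $a$ gives $I(a) = \log{\left(\frac{\left(a + 1\right)^{7}}{16384} \right)} + C$.

At $a = 3$ the integrand is identically $0$, so $I(3) = 0$. The closed form gives $0$, hence $C = 0$.

Setting $a = \frac{1}{6}$:
$$I = \log{\left(\frac{823543}{4586471424} \right)}.$$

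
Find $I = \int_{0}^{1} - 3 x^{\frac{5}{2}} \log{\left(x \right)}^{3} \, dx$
$\frac{288}{2401}$

Start from the elementary integral
$$J(a) = \int_{0}^{1} - 3 x^{a} \, dx = - \frac{3}{a + 1}.$$

Differentiating under the integral sign brings down a factor of $\ln x$:
$$\frac{dJ}{da} = \int_{0}^{1} - 3 x^{a} \log{\left(x \right)} \, dx = \frac{3}{\left(a + 1\right)^{2}}.$$

Repeating $3$ times in total — each differentiation brings down another $\ln x$ — gives
$$\frac{d^{3}J}{da^{3}} = \int_{0}^{1} - 3 x^{a} \log{\left(x \right)}^{3} \, dx = \frac{18}{\left(a + 1\right)^{4}},$$
and the integrand here is exactly the target integrand, so $I = \frac{18}{\left(a + 1\right)^{4}}$.

Setting $a = \frac{5}{2}$:
$$I = \frac{288}{2401}.$$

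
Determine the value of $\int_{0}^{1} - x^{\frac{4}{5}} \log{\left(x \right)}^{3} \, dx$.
$\frac{1250}{2187}$

Consider the simpler parametrised integral
$$J(a) = \int_{0}^{1} - x^{a} \, dx = - \frac{1}{a + 1}.$$

Differentiating under the integral sign brings down a factor of $\ln x$:
$$\frac{dJ}{da} = \int_{0}^{1} - x^{a} \log{\left(x \right)} \, dx = \frac{1}{\left(a + 1\right)^{2}}.$$

Repeating $3$ times in total — each differentiation brings down another $\ln x$ — gives
$$\frac{d^{3}J}{da^{3}} = \int_{0}^{1} - x^{a} \log{\left(x \right)}^{3} \, dx = \frac{6}{\left(a + 1\right)^{4}},$$
and the integrand here is exactly the target integrand, so $I = \frac{6}{\left(a + 1\right)^{4}}$.

Setting $a = \frac{4}{5}$:
$$I = \frac{1250}{2187}.$$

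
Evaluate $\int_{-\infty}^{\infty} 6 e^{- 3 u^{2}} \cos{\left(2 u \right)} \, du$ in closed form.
$\frac{2 \sqrt{3} \sqrt{\pi}}{e^{\frac{1}{3}}}$

Define $I(b) = \int_{-\infty}^{\infty} 6 e^{- 3 u^{2}} \cos{\left(b u \right)} \, du$.

Differentiating under the integral sign,
$$I'(b) = \int_{-\infty}^{\infty} - 6 u e^{- 3 u^{2}} \sin{\left(b u \right)} \, du.$$

Integrate $\int_{-\infty}^{\infty} u \sin(b u)\, e^{- 3 u^{2}}\, du$ by parts with $w = \sin(b u)$ and $dv = u\, e^{- 3 u^{2}}\, du$, giving $v = - \frac{e^{- 3 u^{2}}}{6}$. The boundary term vanishes and
$$\int_{-\infty}^{\infty} u \sin(b u)\, e^{- 3 u^{2}}\, du = \frac{b}{6} \int_{-\infty}^{\infty} \cos(b u)\, e^{- 3 u^{2}}\, du,$$
so $I'(b) = - \frac{b}{6}\, I(b)$.

This is a separable first-order ODE; solving with the initial condition $I(0) = \int_{-\infty}^{\infty} 6 e^{- 3 u^{2}}\,du = 2 \sqrt{3} \sqrt{\pi}$ gives
$$I(b) = 2 \sqrt{3} \sqrt{\pi} e^{- \frac{b^{2}}{12}}.$$

Setting $b = 2$:
$$I = \frac{2 \sqrt{3} \sqrt{\pi}}{e^{\frac{1}{3}}}.$$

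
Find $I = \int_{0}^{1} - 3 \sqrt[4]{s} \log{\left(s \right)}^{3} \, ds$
$\frac{4608}{625}$

Start from the elementary integral
$$J(a) = \int_{0}^{1} - 3 s^{a} \, ds = - \frac{3}{a + 1}.$$

Differentiating under the integral sign brings down a factor of $\ln s$:
$$\frac{dJ}{da} = \int_{0}^{1} - 3 s^{a} \log{\left(s \right)} \, ds = \frac{3}{\left(a + 1\right)^{2}}.$$

Repeating $3$ times in total — each differentiation brings down another $\ln s$ — gives
$$\frac{d^{3}J}{da^{3}} = \int_{0}^{1} - 3 s^{a} \log{\left(s \right)}^{3} \, ds = \frac{18}{\left(a + 1\right)^{4}},$$
and the integrand here is exactly the target integrand, so $I = \frac{18}{\left(a + 1\right)^{4}}$.

Setting $a = \frac{1}{4}$:
$$I = \frac{4608}{625}.$$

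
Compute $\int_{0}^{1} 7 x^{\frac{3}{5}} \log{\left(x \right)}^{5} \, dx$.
$- \frac{1640625}{32768}$

Start from the elementary integral
$$J(a) = \int_{0}^{1} 7 x^{a} \, dx = \frac{7}{a + 1}.$$

Differentiating under the integral sign brings down a factor of $\ln x$:
$$\frac{dJ}{da} = \int_{0}^{1} 7 x^{a} \log{\left(x \right)} \, dx = - \frac{7}{\left(a + 1\right)^{2}}.$$

Repeating $5$ times in total — each differentiation brings down another $\ln x$ — gives
$$\frac{d^{5}J}{da^{5}} = \int_{0}^{1} 7 x^{a} \log{\left(x \right)}^{5} \, dx = - \frac{840}{\left(a + 1\right)^{6}},$$
and the integrand here is exactly the target integrand, so $I = - \frac{840}{\left(a + 1\right)^{6}}$.

Setting $a = \frac{3}{5}$:
$$I = - \frac{1640625}{32768}.$$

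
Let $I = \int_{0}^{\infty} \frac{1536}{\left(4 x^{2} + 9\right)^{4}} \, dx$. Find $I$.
$\frac{40 \pi}{729}$

Start from the standard arctangent integral
$$J(a) = \int_{0}^{\infty} \frac{6}{a^{2} + x^{2}} \, dx = \frac{3 \pi}{a}.$$

Differentiating under the integral sign with respect to $a$,
$$\frac{dJ}{da} = \int_{0}^{\infty} - \frac{12 a}{\left(a^{2} + x^{2}\right)^{2}} \, dx = - \frac{3 \pi}{a^{2}},$$
so $\int_{0}^{\infty} \frac{6}{\left(a^{2} + x^{2}\right)^{2}} \, dx = \frac{3 \pi}{2 a^{3}}$.

Repeating — each differentiation of $1/(x^2+a^2)^j$ produces $-2ja/(x^2+a^2)^{j+1}$ — and dividing through by $-2ja$ at each step yields, after $3$ differentiations in total,
$$\int_{0}^{\infty} \frac{6}{\left(a^{2} + x^{2}\right)^{4}} \, dx = \frac{15 \pi}{16 a^{7}}.$$

Setting $a = \frac{3}{2}$:
$$I = \frac{40 \pi}{729}.$$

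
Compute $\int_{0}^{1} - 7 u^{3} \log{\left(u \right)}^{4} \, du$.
$- \frac{21}{128}$

Begin with the known integral
$$J(a) = \int_{0}^{1} - 7 u^{a} \, du = - \frac{7}{a + 1}.$$

Differentiating under the integral sign brings down a factor of $\ln u$:
$$\frac{dJ}{da} = \int_{0}^{1} - 7 u^{a} \log{\left(u \right)} \, du = \frac{7}{\left(a + 1\right)^{2}}.$$

Repeating $4$ times in total — each differentiation brings down another $\ln u$ — gives
$$\frac{d^{4}J}{da^{4}} = \int_{0}^{1} - 7 u^{a} \log{\left(u \right)}^{4} \, du = - \frac{168}{\left(a + 1\right)^{5}},$$
and the integrand here is exactly the target integrand, so $I = - \frac{168}{\left(a + 1\right)^{5}}$.

Setting $a = 3$:
$$I = - \frac{21}{128}.$$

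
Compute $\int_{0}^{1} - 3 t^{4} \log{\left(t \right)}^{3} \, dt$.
$\frac{18}{625}$

Start from the elementary integral
$$J(a) = \int_{0}^{1} - 3 t^{a} \, dt = - \frac{3}{a + 1}.$$

Differentiating under the integral sign brings down a factor of $\ln t$:
$$\frac{dJ}{da} = \int_{0}^{1} - 3 t^{a} \log{\left(t \right)} \, dt = \frac{3}{\left(a + 1\right)^{2}}.$$

Repeating $3$ times in total — each differentiation brings down another $\ln t$ — gives
$$\frac{d^{3}J}{da^{3}} = \int_{0}^{1} - 3 t^{a} \log{\left(t \right)}^{3} \, dt = \frac{18}{\left(a + 1\right)^{4}},$$
and the integrand here is exactly the target integrand, so $I = \frac{18}{\left(a + 1\right)^{4}}$.

Setting $a = 4$:
$$I = \frac{18}{625}.$$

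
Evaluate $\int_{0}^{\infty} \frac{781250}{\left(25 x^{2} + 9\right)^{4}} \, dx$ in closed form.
$\frac{390625 \pi}{34992}$

Begin with the known result
$$J(a) = \int_{0}^{\infty} \frac{2}{a^{2} + x^{2}} \, dx = \frac{\pi}{a}.$$

Differentiating under the integral sign with respect to $a$,
$$\frac{dJ}{da} = \int_{0}^{\infty} - \frac{4 a}{\left(a^{2} + x^{2}\right)^{2}} \, dx = - \frac{\pi}{a^{2}},$$
so $\int_{0}^{\infty} \frac{2}{\left(a^{2} + x^{2}\right)^{2}} \, dx = \frac{\pi}{2 a^{3}}$.

Repeating — each differentiation of $1/(x^2+a^2)^j$ produces $-2ja/(x^2+a^2)^{j+1}$ — and dividing through by $-2ja$ at each step yields, after $3$ differentiations in total,
$$\int_{0}^{\infty} \frac{2}{\left(a^{2} + x^{2}\right)^{4}} \, dx = \frac{5 \pi}{16 a^{7}}.$$

Setting $a = \frac{3}{5}$:
$$I = \frac{390625 \pi}{34992}.$$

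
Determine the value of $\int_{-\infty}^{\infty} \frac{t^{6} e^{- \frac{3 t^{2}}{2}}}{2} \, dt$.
$\frac{5 \sqrt{6} \sqrt{\pi}}{54}$

Consider the simpler parametrised integral
$$J(a) = \int_{-\infty}^{\infty} \frac{e^{- a t^{2}}}{2} \, dt = \frac{\sqrt{\pi}}{2 \sqrt{a}}.$$

Differentiating under the integral sign brings down a factor of $(-t^2)$:
$$\frac{dJ}{da} = \int_{-\infty}^{\infty} - \frac{t^{2} e^{- a t^{2}}}{2} \, dt = - \frac{\sqrt{\pi}}{4 a^{\frac{3}{2}}}.$$

Repeating $3$ times in total — each differentiation brings down another $(-t^2)$ — gives
$$\frac{d^{3}J}{da^{3}} = \int_{-\infty}^{\infty} - \frac{t^{6} e^{- a t^{2}}}{2} \, dt = - \frac{15 \sqrt{\pi}}{16 a^{\frac{7}{2}}},$$
and the integrand here is $(-1)^{3}$ times the target integrand, so $I = (-1)^{3}\,\frac{d^{3}J}{da^{3}} = \frac{15 \sqrt{\pi}}{16 a^{\frac{7}{2}}}$.

Setting $a = \frac{3}{2}$:
$$I = \frac{5 \sqrt{6} \sqrt{\pi}}{54}.$$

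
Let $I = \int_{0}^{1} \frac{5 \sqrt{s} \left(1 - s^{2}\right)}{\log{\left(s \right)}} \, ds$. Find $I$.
$\log{\left(\frac{243}{16807} \right)}$

Replace the exponent $\frac{1}{2}$ by a parameter $a$: let $I(a) = \int_{0}^{1} \frac{5 \left(- s^{\frac{5}{2}} + s^{a}\right)}{\log{\left(s \right)}} \, ds$.

Since $\dfrac{\partial}{\partial a}\,s^{a} = s^{a} \ln s$, the $\ln s$ in the denominator cancels and
$$\frac{dI}{da} = \int_{0}^{1} 5 s^{a} \, ds = 5 \left[\frac{s^{a+1}}{a+1}\right]_0^1 = \frac{5}{a + 1}.$$

Integrating with respect to $a$ gives $I(a) = \log{\left(\frac{32 \left(a + 1\right)^{5}}{16807} \right)} + C$.

At $a = \frac{5}{2}$ the integrand is identically $0$, so $I(\frac{5}{2}) = 0$. The closed form gives $0$, hence $C = 0$.

Setting $a = \frac{1}{2}$:
$$I = \log{\left(\frac{243}{16807} \right)}.$$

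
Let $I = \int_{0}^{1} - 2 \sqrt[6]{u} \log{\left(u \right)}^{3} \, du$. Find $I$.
$\frac{15552}{2401}$

Consider the simpler parametrised integral
$$J(a) = \int_{0}^{1} - 2 u^{a} \, du = - \frac{2}{a + 1}.$$

Differentiating under the integral sign brings down a factor of $\ln u$:
$$\frac{dJ}{da} = \int_{0}^{1} - 2 u^{a} \log{\left(u \right)} \, du = \frac{2}{\left(a + 1\right)^{2}}.$$

Repeating $3$ times in total — each differentiation brings down another $\ln u$ — gives
$$\frac{d^{3}J}{da^{3}} = \int_{0}^{1} - 2 u^{a} \log{\left(u \right)}^{3} \, du = \frac{12}{\left(a + 1\right)^{4}},$$
and the integrand here is exactly the target integrand, so $I = \frac{12}{\left(a + 1\right)^{4}}$.

Setting $a = \frac{1}{6}$:
$$I = \frac{15552}{2401}.$$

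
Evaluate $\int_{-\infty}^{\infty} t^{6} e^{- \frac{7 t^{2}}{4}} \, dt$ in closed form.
$\frac{240 \sqrt{7} \sqrt{\pi}}{2401}$

Consider the simpler parametrised integral
$$J(a) = \int_{-\infty}^{\infty} e^{- a t^{2}} \, dt = \frac{\sqrt{\pi}}{\sqrt{a}}.$$

Differentiating under the integral sign brings down a factor of $(-t^2)$:
$$\frac{dJ}{da} = \int_{-\infty}^{\infty} - t^{2} e^{- a t^{2}} \, dt = - \frac{\sqrt{\pi}}{2 a^{\frac{3}{2}}}.$$

Repeating $3$ times in total — each differentiation brings down another $(-t^2)$ — gives
$$\frac{d^{3}J}{da^{3}} = \int_{-\infty}^{\infty} - t^{6} e^{- a t^{2}} \, dt = - \frac{15 \sqrt{\pi}}{8 a^{\frac{7}{2}}},$$
and the integrand here is $(-1)^{3}$ times the target integrand, so $I = (-1)^{3}\,\frac{d^{3}J}{da^{3}} = \frac{15 \sqrt{\pi}}{8 a^{\frac{7}{2}}}$.

Setting $a = \frac{7}{4}$:
$$I = \frac{240 \sqrt{7} \sqrt{\pi}}{2401}.$$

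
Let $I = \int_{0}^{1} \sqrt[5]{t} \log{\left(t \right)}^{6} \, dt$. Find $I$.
$\frac{390625}{1944}$

Begin with the known integral
$$J(a) = \int_{0}^{1} t^{a} \, dt = \frac{1}{a + 1}.$$

Differentiating under the integral sign brings down a factor of $\ln t$:
$$\frac{dJ}{da} = \int_{0}^{1} t^{a} \log{\left(t \right)} \, dt = - \frac{1}{\left(a + 1\right)^{2}}.$$

Repeating $6$ times in total — each differentiation brings down another $\ln t$ — gives
$$\frac{d^{6}J}{da^{6}} = \int_{0}^{1} t^{a} \log{\left(t \right)}^{6} \, dt = \frac{720}{\left(a + 1\right)^{7}},$$
and the integrand here is exactly the target integrand, so $I = \frac{720}{\left(a + 1\right)^{7}}$.

Setting $a = \frac{1}{5}$:
$$I = \frac{390625}{1944}.$$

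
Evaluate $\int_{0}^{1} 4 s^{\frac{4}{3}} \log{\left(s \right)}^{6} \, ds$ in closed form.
$\frac{6298560}{823543}$

Start from the elementary integral
$$J(a) = \int_{0}^{1} 4 s^{a} \, ds = \frac{4}{a + 1}.$$

Differentiating under the integral sign brings down a factor of $\ln s$:
$$\frac{dJ}{da} = \int_{0}^{1} 4 s^{a} \log{\left(s \right)} \, ds = - \frac{4}{\left(a + 1\right)^{2}}.$$

Repeating $6$ times in total — each differentiation brings down another $\ln s$ — gives
$$\frac{d^{6}J}{da^{6}} = \int_{0}^{1} 4 s^{a} \log{\left(s \right)}^{6} \, ds = \frac{2880}{\left(a + 1\right)^{7}},$$
and the integrand here is exactly the target integrand, so $I = \frac{2880}{\left(a + 1\right)^{7}}$.

Setting $a = \frac{4}{3}$:
$$I = \frac{6298560}{823543}.$$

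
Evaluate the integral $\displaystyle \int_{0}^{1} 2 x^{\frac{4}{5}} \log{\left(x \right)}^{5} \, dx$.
$- \frac{1250000}{177147}$

Begin with the known integral
$$J(a) = \int_{0}^{1} 2 x^{a} \, dx = \frac{2}{a + 1}.$$

Differentiating under the integral sign brings down a factor of $\ln x$:
$$\frac{dJ}{da} = \int_{0}^{1} 2 x^{a} \log{\left(x \right)} \, dx = - \frac{2}{\left(a + 1\right)^{2}}.$$

Repeating $5$ times in total — each differentiation brings down another $\ln x$ — gives
$$\frac{d^{5}J}{da^{5}} = \int_{0}^{1} 2 x^{a} \log{\left(x \right)}^{5} \, dx = - \frac{240}{\left(a + 1\right)^{6}},$$
and the integrand here is exactly the target integrand, so $I = - \frac{240}{\left(a + 1\right)^{6}}$.

Setting $a = \frac{4}{5}$:
$$I = - \frac{1250000}{177147}.$$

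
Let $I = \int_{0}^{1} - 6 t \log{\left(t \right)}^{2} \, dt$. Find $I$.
$- \frac{3}{2}$

Begin with the known integral
$$J(a) = \int_{0}^{1} - 6 t^{a} \, dt = - \frac{6}{a + 1}.$$

Differentiating under the integral sign brings down a factor of $\ln t$:
$$\frac{dJ}{da} = \int_{0}^{1} - 6 t^{a} \log{\left(t \right)} \, dt = \frac{6}{\left(a + 1\right)^{2}}.$$

Repeating twice in total — each differentiation brings down another $\ln t$ — gives
$$\frac{d^{2}J}{da^{2}} = \int_{0}^{1} - 6 t^{a} \log{\left(t \right)}^{2} \, dt = - \frac{12}{\left(a + 1\right)^{3}},$$
and the integrand here is exactly the target integrand, so $I = - \frac{12}{\left(a + 1\right)^{3}}$.

Setting $a = 1$:
$$I = - \frac{3}{2}.$$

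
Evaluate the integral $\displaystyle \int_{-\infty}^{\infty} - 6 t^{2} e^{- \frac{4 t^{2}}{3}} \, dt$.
$- \frac{9 \sqrt{3} \sqrt{\pi}}{8}$

Consider the simpler parametrised integral
$$J(a) = \int_{-\infty}^{\infty} - 6 e^{- a t^{2}} \, dt = - \frac{6 \sqrt{\pi}}{\sqrt{a}}.$$

Differentiating under the integral sign brings down a factor of $(-t^2)$:
$$\frac{dJ}{da} = \int_{-\infty}^{\infty} 6 t^{2} e^{- a t^{2}} \, dt = \frac{3 \sqrt{\pi}}{a^{\frac{3}{2}}}.$$

The integral on the left is $-I$, so $I = - \frac{3 \sqrt{\pi}}{a^{\frac{3}{2}}}$.

Setting $a = \frac{4}{3}$:
$$I = - \frac{9 \sqrt{3} \sqrt{\pi}}{8}.$$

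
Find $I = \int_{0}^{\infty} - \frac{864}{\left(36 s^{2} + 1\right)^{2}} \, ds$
$- 36 \pi$

Recall the elementary integral
$$J(a) = \int_{0}^{\infty} - \frac{2}{3 \left(a^{2} + s^{2}\right)} \, ds = - \frac{\pi}{3 a}.$$

Differentiating under the integral sign with respect to $a$,
$$\frac{dJ}{da} = \int_{0}^{\infty} \frac{4 a}{3 \left(a^{2} + s^{2}\right)^{2}} \, ds = \frac{\pi}{3 a^{2}},$$
so $\int_{0}^{\infty} - \frac{2}{3 \left(a^{2} + s^{2}\right)^{2}} \, ds = - \frac{\pi}{6 a^{3}}$.

Setting $a = \frac{1}{6}$:
$$I = - 36 \pi.$$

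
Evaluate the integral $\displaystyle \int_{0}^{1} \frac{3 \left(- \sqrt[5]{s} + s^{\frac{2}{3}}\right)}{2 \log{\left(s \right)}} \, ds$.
$- \log{\left(\frac{54 \sqrt{2}}{125} \right)}$

Consider the one-parameter family: let $I(a) = \int_{0}^{1} \frac{3 \left(s^{\frac{2}{3}} - s^{a}\right)}{2 \log{\left(s \right)}} \, ds$.

Since $\dfrac{\partial}{\partial a}\,s^{a} = s^{a} \ln s$, the $\ln s$ in the denominator cancels and
$$\frac{dI}{da} = \int_{0}^{1} - \frac{3}{2} s^{a} \, ds = - \frac{3}{2} \left[\frac{s^{a+1}}{a+1}\right]_0^1 = - \frac{3}{2 a + 2}.$$

Integrating with respect to $a$ gives $I(a) = - \log{\left(\frac{3 \sqrt{15} \left(a + 1\right)^{\frac{3}{2}}}{25} \right)} + C$.

At $a = \frac{2}{3}$ the integrand is identically $0$, so $I(\frac{2}{3}) = 0$. The closed form gives $0$, hence $C = 0$.

Setting $a = \frac{1}{5}$:
$$I = - \log{\left(\frac{54 \sqrt{2}}{125} \right)}.$$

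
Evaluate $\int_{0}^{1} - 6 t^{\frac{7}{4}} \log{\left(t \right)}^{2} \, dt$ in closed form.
$- \frac{768}{1331}$

Start from the elementary integral
$$J(a) = \int_{0}^{1} - 6 t^{a} \, dt = - \frac{6}{a + 1}.$$

Differentiating under the integral sign brings down a factor of $\ln t$:
$$\frac{dJ}{da} = \int_{0}^{1} - 6 t^{a} \log{\left(t \right)} \, dt = \frac{6}{\left(a + 1\right)^{2}}.$$

Repeating twice in total — each differentiation brings down another $\ln t$ — gives
$$\frac{d^{2}J}{da^{2}} = \int_{0}^{1} - 6 t^{a} \log{\left(t \right)}^{2} \, dt = - \frac{12}{\left(a + 1\right)^{3}},$$
and the integrand here is exactly the target integrand, so $I = - \frac{12}{\left(a + 1\right)^{3}}$.

Setting $a = \frac{7}{4}$:
$$I = - \frac{768}{1331}.$$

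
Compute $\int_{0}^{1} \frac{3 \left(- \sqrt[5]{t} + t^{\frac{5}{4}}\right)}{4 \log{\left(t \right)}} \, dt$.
$- \log{\left(\frac{4 \sqrt[4]{30}}{15} \right)}$

Replace the exponent $\frac{1}{5}$ by a parameter $a$: let $I(a) = \int_{0}^{1} \frac{3 \left(t^{\frac{5}{4}} - t^{a}\right)}{4 \log{\left(t \right)}} \, dt$.

Since $\dfrac{\partial}{\partial a}\,t^{a} = t^{a} \ln t$, the $\ln t$ in the denominator cancels and
$$\frac{dI}{da} = \int_{0}^{1} - \frac{3}{4} t^{a} \, dt = - \frac{3}{4} \left[\frac{t^{a+1}}{a+1}\right]_0^1 = - \frac{3}{4 a + 4}.$$

Integrating with respect to $a$ gives $I(a) = - \log{\left(\frac{2 \sqrt{6} \left(a + 1\right)^{\frac{3}{4}}}{9} \right)} + C$.

At $a = \frac{5}{4}$ the integrand is identically $0$, so $I(\frac{5}{4}) = 0$. The closed form gives $0$, hence $C = 0$.

Setting $a = \frac{1}{5}$:
$$I = - \log{\left(\frac{4 \sqrt[4]{30}}{15} \right)}.$$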